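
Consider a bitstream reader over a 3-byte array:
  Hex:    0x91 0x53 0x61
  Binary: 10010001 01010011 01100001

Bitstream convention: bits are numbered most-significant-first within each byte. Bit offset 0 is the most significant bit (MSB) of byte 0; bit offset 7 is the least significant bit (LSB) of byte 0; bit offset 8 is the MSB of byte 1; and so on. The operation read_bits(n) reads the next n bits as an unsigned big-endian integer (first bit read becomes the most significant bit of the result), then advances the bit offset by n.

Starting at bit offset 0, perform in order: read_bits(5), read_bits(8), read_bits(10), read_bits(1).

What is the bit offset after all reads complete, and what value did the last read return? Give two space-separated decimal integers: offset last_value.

Read 1: bits[0:5] width=5 -> value=18 (bin 10010); offset now 5 = byte 0 bit 5; 19 bits remain
Read 2: bits[5:13] width=8 -> value=42 (bin 00101010); offset now 13 = byte 1 bit 5; 11 bits remain
Read 3: bits[13:23] width=10 -> value=432 (bin 0110110000); offset now 23 = byte 2 bit 7; 1 bits remain
Read 4: bits[23:24] width=1 -> value=1 (bin 1); offset now 24 = byte 3 bit 0; 0 bits remain

Answer: 24 1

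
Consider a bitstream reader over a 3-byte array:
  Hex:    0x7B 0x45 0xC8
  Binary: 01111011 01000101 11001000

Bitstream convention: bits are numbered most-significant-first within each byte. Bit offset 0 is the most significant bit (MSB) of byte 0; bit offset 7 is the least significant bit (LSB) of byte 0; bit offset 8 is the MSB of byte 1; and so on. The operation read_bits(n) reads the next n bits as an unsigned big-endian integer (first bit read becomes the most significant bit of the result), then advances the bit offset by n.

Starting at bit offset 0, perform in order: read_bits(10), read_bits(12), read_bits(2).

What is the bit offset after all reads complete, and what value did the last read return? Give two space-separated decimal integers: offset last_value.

Read 1: bits[0:10] width=10 -> value=493 (bin 0111101101); offset now 10 = byte 1 bit 2; 14 bits remain
Read 2: bits[10:22] width=12 -> value=370 (bin 000101110010); offset now 22 = byte 2 bit 6; 2 bits remain
Read 3: bits[22:24] width=2 -> value=0 (bin 00); offset now 24 = byte 3 bit 0; 0 bits remain

Answer: 24 0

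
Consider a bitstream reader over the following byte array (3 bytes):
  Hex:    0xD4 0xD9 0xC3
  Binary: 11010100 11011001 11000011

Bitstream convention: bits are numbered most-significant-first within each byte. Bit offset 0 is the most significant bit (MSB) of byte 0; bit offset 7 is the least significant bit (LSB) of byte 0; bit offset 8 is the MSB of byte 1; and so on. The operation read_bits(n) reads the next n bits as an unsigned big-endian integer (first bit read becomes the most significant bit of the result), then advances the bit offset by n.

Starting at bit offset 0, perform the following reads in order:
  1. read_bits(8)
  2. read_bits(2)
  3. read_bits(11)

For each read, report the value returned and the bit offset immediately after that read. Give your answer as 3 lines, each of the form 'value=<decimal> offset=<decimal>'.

Read 1: bits[0:8] width=8 -> value=212 (bin 11010100); offset now 8 = byte 1 bit 0; 16 bits remain
Read 2: bits[8:10] width=2 -> value=3 (bin 11); offset now 10 = byte 1 bit 2; 14 bits remain
Read 3: bits[10:21] width=11 -> value=824 (bin 01100111000); offset now 21 = byte 2 bit 5; 3 bits remain

Answer: value=212 offset=8
value=3 offset=10
value=824 offset=21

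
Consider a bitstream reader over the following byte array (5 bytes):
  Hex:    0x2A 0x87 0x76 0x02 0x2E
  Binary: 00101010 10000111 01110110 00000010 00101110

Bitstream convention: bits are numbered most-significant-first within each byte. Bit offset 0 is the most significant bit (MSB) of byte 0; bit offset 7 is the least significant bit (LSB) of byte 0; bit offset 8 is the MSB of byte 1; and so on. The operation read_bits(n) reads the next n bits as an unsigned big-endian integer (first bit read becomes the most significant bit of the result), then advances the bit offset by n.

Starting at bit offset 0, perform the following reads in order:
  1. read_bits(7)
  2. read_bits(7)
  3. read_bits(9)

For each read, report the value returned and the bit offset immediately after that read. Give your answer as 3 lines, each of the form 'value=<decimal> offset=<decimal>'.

Answer: value=21 offset=7
value=33 offset=14
value=443 offset=23

Derivation:
Read 1: bits[0:7] width=7 -> value=21 (bin 0010101); offset now 7 = byte 0 bit 7; 33 bits remain
Read 2: bits[7:14] width=7 -> value=33 (bin 0100001); offset now 14 = byte 1 bit 6; 26 bits remain
Read 3: bits[14:23] width=9 -> value=443 (bin 110111011); offset now 23 = byte 2 bit 7; 17 bits remain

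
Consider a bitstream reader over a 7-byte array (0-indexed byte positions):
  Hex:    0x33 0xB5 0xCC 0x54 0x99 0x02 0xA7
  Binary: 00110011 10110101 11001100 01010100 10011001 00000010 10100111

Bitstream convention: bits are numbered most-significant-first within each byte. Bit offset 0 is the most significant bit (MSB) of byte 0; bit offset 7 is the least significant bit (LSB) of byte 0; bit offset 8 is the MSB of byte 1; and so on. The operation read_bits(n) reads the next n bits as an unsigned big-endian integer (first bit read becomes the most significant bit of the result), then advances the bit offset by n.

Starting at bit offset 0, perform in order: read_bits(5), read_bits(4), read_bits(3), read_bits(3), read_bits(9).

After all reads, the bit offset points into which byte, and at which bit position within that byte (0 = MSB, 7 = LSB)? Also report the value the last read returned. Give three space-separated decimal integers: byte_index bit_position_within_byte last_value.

Read 1: bits[0:5] width=5 -> value=6 (bin 00110); offset now 5 = byte 0 bit 5; 51 bits remain
Read 2: bits[5:9] width=4 -> value=7 (bin 0111); offset now 9 = byte 1 bit 1; 47 bits remain
Read 3: bits[9:12] width=3 -> value=3 (bin 011); offset now 12 = byte 1 bit 4; 44 bits remain
Read 4: bits[12:15] width=3 -> value=2 (bin 010); offset now 15 = byte 1 bit 7; 41 bits remain
Read 5: bits[15:24] width=9 -> value=460 (bin 111001100); offset now 24 = byte 3 bit 0; 32 bits remain

Answer: 3 0 460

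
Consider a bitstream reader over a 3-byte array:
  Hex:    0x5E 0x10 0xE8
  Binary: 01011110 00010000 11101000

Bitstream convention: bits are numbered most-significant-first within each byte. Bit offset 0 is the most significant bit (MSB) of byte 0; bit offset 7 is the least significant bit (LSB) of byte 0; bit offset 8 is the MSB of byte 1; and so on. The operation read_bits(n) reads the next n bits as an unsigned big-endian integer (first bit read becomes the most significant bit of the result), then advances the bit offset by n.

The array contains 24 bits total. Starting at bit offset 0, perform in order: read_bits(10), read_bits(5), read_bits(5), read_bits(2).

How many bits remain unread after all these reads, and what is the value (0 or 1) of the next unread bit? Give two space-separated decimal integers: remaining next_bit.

Read 1: bits[0:10] width=10 -> value=376 (bin 0101111000); offset now 10 = byte 1 bit 2; 14 bits remain
Read 2: bits[10:15] width=5 -> value=8 (bin 01000); offset now 15 = byte 1 bit 7; 9 bits remain
Read 3: bits[15:20] width=5 -> value=14 (bin 01110); offset now 20 = byte 2 bit 4; 4 bits remain
Read 4: bits[20:22] width=2 -> value=2 (bin 10); offset now 22 = byte 2 bit 6; 2 bits remain

Answer: 2 0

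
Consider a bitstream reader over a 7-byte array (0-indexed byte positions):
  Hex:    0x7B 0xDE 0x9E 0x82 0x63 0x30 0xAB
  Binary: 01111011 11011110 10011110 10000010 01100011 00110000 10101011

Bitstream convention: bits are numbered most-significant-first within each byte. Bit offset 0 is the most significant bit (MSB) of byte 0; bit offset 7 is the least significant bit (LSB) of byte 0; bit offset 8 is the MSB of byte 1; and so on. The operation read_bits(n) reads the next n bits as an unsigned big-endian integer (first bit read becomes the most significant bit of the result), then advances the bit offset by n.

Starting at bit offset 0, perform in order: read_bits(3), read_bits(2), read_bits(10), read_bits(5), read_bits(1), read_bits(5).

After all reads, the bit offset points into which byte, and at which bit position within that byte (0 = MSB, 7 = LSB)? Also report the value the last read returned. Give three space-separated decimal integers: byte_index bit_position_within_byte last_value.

Read 1: bits[0:3] width=3 -> value=3 (bin 011); offset now 3 = byte 0 bit 3; 53 bits remain
Read 2: bits[3:5] width=2 -> value=3 (bin 11); offset now 5 = byte 0 bit 5; 51 bits remain
Read 3: bits[5:15] width=10 -> value=495 (bin 0111101111); offset now 15 = byte 1 bit 7; 41 bits remain
Read 4: bits[15:20] width=5 -> value=9 (bin 01001); offset now 20 = byte 2 bit 4; 36 bits remain
Read 5: bits[20:21] width=1 -> value=1 (bin 1); offset now 21 = byte 2 bit 5; 35 bits remain
Read 6: bits[21:26] width=5 -> value=26 (bin 11010); offset now 26 = byte 3 bit 2; 30 bits remain

Answer: 3 2 26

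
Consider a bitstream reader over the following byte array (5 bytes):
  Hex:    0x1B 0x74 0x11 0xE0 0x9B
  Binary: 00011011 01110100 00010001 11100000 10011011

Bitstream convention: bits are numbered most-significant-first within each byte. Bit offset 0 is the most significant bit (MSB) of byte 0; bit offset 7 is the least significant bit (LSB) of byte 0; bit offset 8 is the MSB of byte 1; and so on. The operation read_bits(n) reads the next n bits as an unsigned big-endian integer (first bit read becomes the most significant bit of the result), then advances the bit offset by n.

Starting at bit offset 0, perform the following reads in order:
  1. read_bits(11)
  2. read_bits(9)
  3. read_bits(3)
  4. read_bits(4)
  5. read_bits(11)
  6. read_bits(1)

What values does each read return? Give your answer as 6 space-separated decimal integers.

Answer: 219 321 0 15 38 1

Derivation:
Read 1: bits[0:11] width=11 -> value=219 (bin 00011011011); offset now 11 = byte 1 bit 3; 29 bits remain
Read 2: bits[11:20] width=9 -> value=321 (bin 101000001); offset now 20 = byte 2 bit 4; 20 bits remain
Read 3: bits[20:23] width=3 -> value=0 (bin 000); offset now 23 = byte 2 bit 7; 17 bits remain
Read 4: bits[23:27] width=4 -> value=15 (bin 1111); offset now 27 = byte 3 bit 3; 13 bits remain
Read 5: bits[27:38] width=11 -> value=38 (bin 00000100110); offset now 38 = byte 4 bit 6; 2 bits remain
Read 6: bits[38:39] width=1 -> value=1 (bin 1); offset now 39 = byte 4 bit 7; 1 bits remain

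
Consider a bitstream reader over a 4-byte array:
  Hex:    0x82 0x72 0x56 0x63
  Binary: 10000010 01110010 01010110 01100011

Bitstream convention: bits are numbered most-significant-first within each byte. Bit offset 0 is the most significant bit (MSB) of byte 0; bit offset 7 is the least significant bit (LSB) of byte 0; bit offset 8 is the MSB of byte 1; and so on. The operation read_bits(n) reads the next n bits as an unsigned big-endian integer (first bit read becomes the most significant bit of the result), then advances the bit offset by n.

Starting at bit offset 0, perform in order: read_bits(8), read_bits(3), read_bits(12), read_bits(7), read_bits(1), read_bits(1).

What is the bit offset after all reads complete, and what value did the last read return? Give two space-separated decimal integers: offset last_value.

Answer: 32 1

Derivation:
Read 1: bits[0:8] width=8 -> value=130 (bin 10000010); offset now 8 = byte 1 bit 0; 24 bits remain
Read 2: bits[8:11] width=3 -> value=3 (bin 011); offset now 11 = byte 1 bit 3; 21 bits remain
Read 3: bits[11:23] width=12 -> value=2347 (bin 100100101011); offset now 23 = byte 2 bit 7; 9 bits remain
Read 4: bits[23:30] width=7 -> value=24 (bin 0011000); offset now 30 = byte 3 bit 6; 2 bits remain
Read 5: bits[30:31] width=1 -> value=1 (bin 1); offset now 31 = byte 3 bit 7; 1 bits remain
Read 6: bits[31:32] width=1 -> value=1 (bin 1); offset now 32 = byte 4 bit 0; 0 bits remain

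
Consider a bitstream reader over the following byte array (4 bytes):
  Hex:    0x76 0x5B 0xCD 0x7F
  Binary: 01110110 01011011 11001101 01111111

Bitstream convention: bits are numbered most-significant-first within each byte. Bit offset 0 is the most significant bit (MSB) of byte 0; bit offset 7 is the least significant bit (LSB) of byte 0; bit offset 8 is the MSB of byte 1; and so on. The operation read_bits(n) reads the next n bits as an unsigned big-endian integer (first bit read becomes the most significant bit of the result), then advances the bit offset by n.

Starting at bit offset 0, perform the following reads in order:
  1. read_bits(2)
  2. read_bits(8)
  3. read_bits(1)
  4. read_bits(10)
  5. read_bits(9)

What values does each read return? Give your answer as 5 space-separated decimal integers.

Answer: 1 217 0 889 351

Derivation:
Read 1: bits[0:2] width=2 -> value=1 (bin 01); offset now 2 = byte 0 bit 2; 30 bits remain
Read 2: bits[2:10] width=8 -> value=217 (bin 11011001); offset now 10 = byte 1 bit 2; 22 bits remain
Read 3: bits[10:11] width=1 -> value=0 (bin 0); offset now 11 = byte 1 bit 3; 21 bits remain
Read 4: bits[11:21] width=10 -> value=889 (bin 1101111001); offset now 21 = byte 2 bit 5; 11 bits remain
Read 5: bits[21:30] width=9 -> value=351 (bin 101011111); offset now 30 = byte 3 bit 6; 2 bits remain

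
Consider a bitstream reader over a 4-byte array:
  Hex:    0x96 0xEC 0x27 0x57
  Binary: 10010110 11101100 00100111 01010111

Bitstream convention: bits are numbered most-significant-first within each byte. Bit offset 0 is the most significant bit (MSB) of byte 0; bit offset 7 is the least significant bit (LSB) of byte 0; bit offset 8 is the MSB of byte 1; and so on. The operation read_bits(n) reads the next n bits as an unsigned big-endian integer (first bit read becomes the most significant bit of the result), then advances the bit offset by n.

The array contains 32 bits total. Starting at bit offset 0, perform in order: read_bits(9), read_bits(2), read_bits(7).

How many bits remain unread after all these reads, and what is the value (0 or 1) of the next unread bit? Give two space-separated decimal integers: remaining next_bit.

Answer: 14 1

Derivation:
Read 1: bits[0:9] width=9 -> value=301 (bin 100101101); offset now 9 = byte 1 bit 1; 23 bits remain
Read 2: bits[9:11] width=2 -> value=3 (bin 11); offset now 11 = byte 1 bit 3; 21 bits remain
Read 3: bits[11:18] width=7 -> value=48 (bin 0110000); offset now 18 = byte 2 bit 2; 14 bits remain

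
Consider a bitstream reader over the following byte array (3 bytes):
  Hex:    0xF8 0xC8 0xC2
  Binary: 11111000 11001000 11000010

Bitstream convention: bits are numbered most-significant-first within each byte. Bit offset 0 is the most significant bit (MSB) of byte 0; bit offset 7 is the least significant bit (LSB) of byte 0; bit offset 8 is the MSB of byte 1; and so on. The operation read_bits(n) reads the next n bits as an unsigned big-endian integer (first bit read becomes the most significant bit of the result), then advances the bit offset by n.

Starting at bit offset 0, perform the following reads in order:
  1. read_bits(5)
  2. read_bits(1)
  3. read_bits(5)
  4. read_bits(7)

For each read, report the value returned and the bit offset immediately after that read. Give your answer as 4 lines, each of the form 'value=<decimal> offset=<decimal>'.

Answer: value=31 offset=5
value=0 offset=6
value=6 offset=11
value=35 offset=18

Derivation:
Read 1: bits[0:5] width=5 -> value=31 (bin 11111); offset now 5 = byte 0 bit 5; 19 bits remain
Read 2: bits[5:6] width=1 -> value=0 (bin 0); offset now 6 = byte 0 bit 6; 18 bits remain
Read 3: bits[6:11] width=5 -> value=6 (bin 00110); offset now 11 = byte 1 bit 3; 13 bits remain
Read 4: bits[11:18] width=7 -> value=35 (bin 0100011); offset now 18 = byte 2 bit 2; 6 bits remain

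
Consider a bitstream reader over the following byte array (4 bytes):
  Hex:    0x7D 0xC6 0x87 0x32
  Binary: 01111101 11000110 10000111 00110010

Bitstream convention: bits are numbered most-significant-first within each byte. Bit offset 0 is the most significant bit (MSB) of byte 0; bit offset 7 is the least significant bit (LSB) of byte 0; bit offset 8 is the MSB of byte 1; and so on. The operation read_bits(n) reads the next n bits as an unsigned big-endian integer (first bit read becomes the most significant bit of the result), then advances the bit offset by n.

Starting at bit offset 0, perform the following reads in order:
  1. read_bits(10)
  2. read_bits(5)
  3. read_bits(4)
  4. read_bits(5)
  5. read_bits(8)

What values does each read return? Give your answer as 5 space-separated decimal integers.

Read 1: bits[0:10] width=10 -> value=503 (bin 0111110111); offset now 10 = byte 1 bit 2; 22 bits remain
Read 2: bits[10:15] width=5 -> value=3 (bin 00011); offset now 15 = byte 1 bit 7; 17 bits remain
Read 3: bits[15:19] width=4 -> value=4 (bin 0100); offset now 19 = byte 2 bit 3; 13 bits remain
Read 4: bits[19:24] width=5 -> value=7 (bin 00111); offset now 24 = byte 3 bit 0; 8 bits remain
Read 5: bits[24:32] width=8 -> value=50 (bin 00110010); offset now 32 = byte 4 bit 0; 0 bits remain

Answer: 503 3 4 7 50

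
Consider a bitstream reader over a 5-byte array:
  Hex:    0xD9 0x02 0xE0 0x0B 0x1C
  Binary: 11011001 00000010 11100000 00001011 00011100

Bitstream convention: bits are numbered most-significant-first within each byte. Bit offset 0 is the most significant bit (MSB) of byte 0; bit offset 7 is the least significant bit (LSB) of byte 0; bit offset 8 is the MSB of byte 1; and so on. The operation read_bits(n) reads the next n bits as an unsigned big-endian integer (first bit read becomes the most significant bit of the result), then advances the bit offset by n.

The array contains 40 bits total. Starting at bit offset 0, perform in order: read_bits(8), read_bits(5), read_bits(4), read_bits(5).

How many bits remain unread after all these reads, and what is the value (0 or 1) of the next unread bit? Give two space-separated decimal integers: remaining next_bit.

Read 1: bits[0:8] width=8 -> value=217 (bin 11011001); offset now 8 = byte 1 bit 0; 32 bits remain
Read 2: bits[8:13] width=5 -> value=0 (bin 00000); offset now 13 = byte 1 bit 5; 27 bits remain
Read 3: bits[13:17] width=4 -> value=5 (bin 0101); offset now 17 = byte 2 bit 1; 23 bits remain
Read 4: bits[17:22] width=5 -> value=24 (bin 11000); offset now 22 = byte 2 bit 6; 18 bits remain

Answer: 18 0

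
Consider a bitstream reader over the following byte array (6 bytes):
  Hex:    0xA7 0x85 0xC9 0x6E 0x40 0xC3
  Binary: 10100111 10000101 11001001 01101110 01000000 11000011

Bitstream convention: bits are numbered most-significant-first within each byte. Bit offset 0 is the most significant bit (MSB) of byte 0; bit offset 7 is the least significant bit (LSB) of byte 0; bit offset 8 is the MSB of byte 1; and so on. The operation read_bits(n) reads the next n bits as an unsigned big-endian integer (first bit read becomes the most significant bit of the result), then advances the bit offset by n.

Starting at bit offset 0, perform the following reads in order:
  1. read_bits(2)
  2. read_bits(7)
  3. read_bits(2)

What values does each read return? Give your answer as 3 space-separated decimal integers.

Read 1: bits[0:2] width=2 -> value=2 (bin 10); offset now 2 = byte 0 bit 2; 46 bits remain
Read 2: bits[2:9] width=7 -> value=79 (bin 1001111); offset now 9 = byte 1 bit 1; 39 bits remain
Read 3: bits[9:11] width=2 -> value=0 (bin 00); offset now 11 = byte 1 bit 3; 37 bits remain

Answer: 2 79 0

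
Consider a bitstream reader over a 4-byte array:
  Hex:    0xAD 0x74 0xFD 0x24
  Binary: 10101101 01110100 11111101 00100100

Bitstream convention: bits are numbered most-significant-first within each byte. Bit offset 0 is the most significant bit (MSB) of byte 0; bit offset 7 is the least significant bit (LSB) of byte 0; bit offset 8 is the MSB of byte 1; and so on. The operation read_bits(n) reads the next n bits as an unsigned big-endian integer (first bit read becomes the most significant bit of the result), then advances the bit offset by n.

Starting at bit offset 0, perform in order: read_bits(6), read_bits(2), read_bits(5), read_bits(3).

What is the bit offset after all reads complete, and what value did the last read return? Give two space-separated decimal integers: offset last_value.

Answer: 16 4

Derivation:
Read 1: bits[0:6] width=6 -> value=43 (bin 101011); offset now 6 = byte 0 bit 6; 26 bits remain
Read 2: bits[6:8] width=2 -> value=1 (bin 01); offset now 8 = byte 1 bit 0; 24 bits remain
Read 3: bits[8:13] width=5 -> value=14 (bin 01110); offset now 13 = byte 1 bit 5; 19 bits remain
Read 4: bits[13:16] width=3 -> value=4 (bin 100); offset now 16 = byte 2 bit 0; 16 bits remain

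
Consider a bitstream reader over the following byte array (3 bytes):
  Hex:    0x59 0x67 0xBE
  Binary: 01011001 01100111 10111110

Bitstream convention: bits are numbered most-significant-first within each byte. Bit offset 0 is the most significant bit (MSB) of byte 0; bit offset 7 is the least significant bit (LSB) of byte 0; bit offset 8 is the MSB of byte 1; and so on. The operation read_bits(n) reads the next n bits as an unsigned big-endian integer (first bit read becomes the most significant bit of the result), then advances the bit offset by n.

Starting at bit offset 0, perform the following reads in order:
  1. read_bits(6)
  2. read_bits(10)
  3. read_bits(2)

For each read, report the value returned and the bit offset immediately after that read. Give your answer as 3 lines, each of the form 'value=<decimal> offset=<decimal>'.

Read 1: bits[0:6] width=6 -> value=22 (bin 010110); offset now 6 = byte 0 bit 6; 18 bits remain
Read 2: bits[6:16] width=10 -> value=359 (bin 0101100111); offset now 16 = byte 2 bit 0; 8 bits remain
Read 3: bits[16:18] width=2 -> value=2 (bin 10); offset now 18 = byte 2 bit 2; 6 bits remain

Answer: value=22 offset=6
value=359 offset=16
value=2 offset=18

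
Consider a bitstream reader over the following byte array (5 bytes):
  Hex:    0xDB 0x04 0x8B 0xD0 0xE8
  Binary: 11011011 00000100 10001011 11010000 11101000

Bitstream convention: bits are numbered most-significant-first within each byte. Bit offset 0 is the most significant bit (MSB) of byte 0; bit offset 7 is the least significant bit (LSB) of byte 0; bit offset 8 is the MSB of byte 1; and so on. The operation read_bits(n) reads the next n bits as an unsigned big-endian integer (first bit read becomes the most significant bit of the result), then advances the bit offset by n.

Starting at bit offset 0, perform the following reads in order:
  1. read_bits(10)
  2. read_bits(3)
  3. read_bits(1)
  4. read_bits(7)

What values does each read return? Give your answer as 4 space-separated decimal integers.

Read 1: bits[0:10] width=10 -> value=876 (bin 1101101100); offset now 10 = byte 1 bit 2; 30 bits remain
Read 2: bits[10:13] width=3 -> value=0 (bin 000); offset now 13 = byte 1 bit 5; 27 bits remain
Read 3: bits[13:14] width=1 -> value=1 (bin 1); offset now 14 = byte 1 bit 6; 26 bits remain
Read 4: bits[14:21] width=7 -> value=17 (bin 0010001); offset now 21 = byte 2 bit 5; 19 bits remain

Answer: 876 0 1 17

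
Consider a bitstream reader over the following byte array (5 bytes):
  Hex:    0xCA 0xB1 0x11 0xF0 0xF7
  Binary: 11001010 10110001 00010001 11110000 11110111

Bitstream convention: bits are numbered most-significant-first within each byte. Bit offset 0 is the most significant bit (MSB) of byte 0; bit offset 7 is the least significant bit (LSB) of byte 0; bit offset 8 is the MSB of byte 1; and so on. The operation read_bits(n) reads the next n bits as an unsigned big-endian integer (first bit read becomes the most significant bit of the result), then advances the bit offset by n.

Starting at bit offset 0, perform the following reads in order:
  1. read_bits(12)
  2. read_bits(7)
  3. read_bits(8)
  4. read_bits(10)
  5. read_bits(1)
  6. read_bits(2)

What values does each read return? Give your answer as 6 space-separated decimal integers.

Read 1: bits[0:12] width=12 -> value=3243 (bin 110010101011); offset now 12 = byte 1 bit 4; 28 bits remain
Read 2: bits[12:19] width=7 -> value=8 (bin 0001000); offset now 19 = byte 2 bit 3; 21 bits remain
Read 3: bits[19:27] width=8 -> value=143 (bin 10001111); offset now 27 = byte 3 bit 3; 13 bits remain
Read 4: bits[27:37] width=10 -> value=542 (bin 1000011110); offset now 37 = byte 4 bit 5; 3 bits remain
Read 5: bits[37:38] width=1 -> value=1 (bin 1); offset now 38 = byte 4 bit 6; 2 bits remain
Read 6: bits[38:40] width=2 -> value=3 (bin 11); offset now 40 = byte 5 bit 0; 0 bits remain

Answer: 3243 8 143 542 1 3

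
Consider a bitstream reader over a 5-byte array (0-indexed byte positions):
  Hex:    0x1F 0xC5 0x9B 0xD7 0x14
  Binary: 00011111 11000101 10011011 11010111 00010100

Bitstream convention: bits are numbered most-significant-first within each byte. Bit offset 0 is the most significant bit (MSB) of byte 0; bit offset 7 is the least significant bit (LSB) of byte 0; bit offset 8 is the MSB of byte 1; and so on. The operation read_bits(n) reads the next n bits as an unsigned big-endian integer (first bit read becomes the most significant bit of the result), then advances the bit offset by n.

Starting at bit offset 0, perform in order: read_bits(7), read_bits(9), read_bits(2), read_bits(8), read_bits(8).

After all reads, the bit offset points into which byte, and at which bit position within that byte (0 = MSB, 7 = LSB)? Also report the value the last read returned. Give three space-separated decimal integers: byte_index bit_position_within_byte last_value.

Read 1: bits[0:7] width=7 -> value=15 (bin 0001111); offset now 7 = byte 0 bit 7; 33 bits remain
Read 2: bits[7:16] width=9 -> value=453 (bin 111000101); offset now 16 = byte 2 bit 0; 24 bits remain
Read 3: bits[16:18] width=2 -> value=2 (bin 10); offset now 18 = byte 2 bit 2; 22 bits remain
Read 4: bits[18:26] width=8 -> value=111 (bin 01101111); offset now 26 = byte 3 bit 2; 14 bits remain
Read 5: bits[26:34] width=8 -> value=92 (bin 01011100); offset now 34 = byte 4 bit 2; 6 bits remain

Answer: 4 2 92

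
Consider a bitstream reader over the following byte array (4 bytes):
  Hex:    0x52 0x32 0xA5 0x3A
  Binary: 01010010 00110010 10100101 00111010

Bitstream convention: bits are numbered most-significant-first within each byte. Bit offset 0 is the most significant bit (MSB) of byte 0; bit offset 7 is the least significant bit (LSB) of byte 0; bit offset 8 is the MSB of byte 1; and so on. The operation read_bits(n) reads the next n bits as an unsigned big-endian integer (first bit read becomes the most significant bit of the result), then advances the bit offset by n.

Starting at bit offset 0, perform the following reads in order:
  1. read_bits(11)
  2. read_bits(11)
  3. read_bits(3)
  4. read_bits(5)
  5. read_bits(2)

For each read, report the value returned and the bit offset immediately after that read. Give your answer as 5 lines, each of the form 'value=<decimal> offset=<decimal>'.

Answer: value=657 offset=11
value=1193 offset=22
value=2 offset=25
value=14 offset=30
value=2 offset=32

Derivation:
Read 1: bits[0:11] width=11 -> value=657 (bin 01010010001); offset now 11 = byte 1 bit 3; 21 bits remain
Read 2: bits[11:22] width=11 -> value=1193 (bin 10010101001); offset now 22 = byte 2 bit 6; 10 bits remain
Read 3: bits[22:25] width=3 -> value=2 (bin 010); offset now 25 = byte 3 bit 1; 7 bits remain
Read 4: bits[25:30] width=5 -> value=14 (bin 01110); offset now 30 = byte 3 bit 6; 2 bits remain
Read 5: bits[30:32] width=2 -> value=2 (bin 10); offset now 32 = byte 4 bit 0; 0 bits remain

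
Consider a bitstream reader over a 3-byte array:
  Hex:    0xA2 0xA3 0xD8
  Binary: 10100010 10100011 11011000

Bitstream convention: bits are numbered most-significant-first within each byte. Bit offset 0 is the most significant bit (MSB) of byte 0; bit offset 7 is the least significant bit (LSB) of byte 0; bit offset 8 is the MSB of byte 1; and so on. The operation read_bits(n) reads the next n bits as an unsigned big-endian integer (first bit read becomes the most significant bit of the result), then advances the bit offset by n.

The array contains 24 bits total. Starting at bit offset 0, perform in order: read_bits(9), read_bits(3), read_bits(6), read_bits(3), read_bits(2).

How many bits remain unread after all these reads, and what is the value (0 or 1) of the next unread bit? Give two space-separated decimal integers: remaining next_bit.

Read 1: bits[0:9] width=9 -> value=325 (bin 101000101); offset now 9 = byte 1 bit 1; 15 bits remain
Read 2: bits[9:12] width=3 -> value=2 (bin 010); offset now 12 = byte 1 bit 4; 12 bits remain
Read 3: bits[12:18] width=6 -> value=15 (bin 001111); offset now 18 = byte 2 bit 2; 6 bits remain
Read 4: bits[18:21] width=3 -> value=3 (bin 011); offset now 21 = byte 2 bit 5; 3 bits remain
Read 5: bits[21:23] width=2 -> value=0 (bin 00); offset now 23 = byte 2 bit 7; 1 bits remain

Answer: 1 0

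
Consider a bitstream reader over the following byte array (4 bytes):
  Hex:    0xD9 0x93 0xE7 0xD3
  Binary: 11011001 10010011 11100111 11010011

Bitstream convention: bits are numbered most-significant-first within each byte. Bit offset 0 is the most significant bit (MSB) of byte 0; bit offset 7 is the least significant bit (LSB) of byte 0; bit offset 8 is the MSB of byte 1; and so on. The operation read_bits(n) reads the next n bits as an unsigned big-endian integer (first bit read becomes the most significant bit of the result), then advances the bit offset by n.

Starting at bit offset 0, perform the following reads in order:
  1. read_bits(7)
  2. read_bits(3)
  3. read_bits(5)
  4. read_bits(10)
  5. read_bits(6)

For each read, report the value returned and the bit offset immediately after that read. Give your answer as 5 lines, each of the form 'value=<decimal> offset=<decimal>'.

Read 1: bits[0:7] width=7 -> value=108 (bin 1101100); offset now 7 = byte 0 bit 7; 25 bits remain
Read 2: bits[7:10] width=3 -> value=6 (bin 110); offset now 10 = byte 1 bit 2; 22 bits remain
Read 3: bits[10:15] width=5 -> value=9 (bin 01001); offset now 15 = byte 1 bit 7; 17 bits remain
Read 4: bits[15:25] width=10 -> value=975 (bin 1111001111); offset now 25 = byte 3 bit 1; 7 bits remain
Read 5: bits[25:31] width=6 -> value=41 (bin 101001); offset now 31 = byte 3 bit 7; 1 bits remain

Answer: value=108 offset=7
value=6 offset=10
value=9 offset=15
value=975 offset=25
value=41 offset=31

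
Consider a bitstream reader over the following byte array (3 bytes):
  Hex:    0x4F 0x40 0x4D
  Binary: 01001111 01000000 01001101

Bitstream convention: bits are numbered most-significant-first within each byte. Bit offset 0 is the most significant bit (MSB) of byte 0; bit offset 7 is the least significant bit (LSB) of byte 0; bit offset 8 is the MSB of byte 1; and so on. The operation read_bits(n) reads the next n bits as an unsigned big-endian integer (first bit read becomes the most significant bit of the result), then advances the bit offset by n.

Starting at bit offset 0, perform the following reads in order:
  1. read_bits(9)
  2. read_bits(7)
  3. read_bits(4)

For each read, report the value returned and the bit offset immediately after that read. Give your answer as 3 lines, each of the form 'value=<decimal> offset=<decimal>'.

Answer: value=158 offset=9
value=64 offset=16
value=4 offset=20

Derivation:
Read 1: bits[0:9] width=9 -> value=158 (bin 010011110); offset now 9 = byte 1 bit 1; 15 bits remain
Read 2: bits[9:16] width=7 -> value=64 (bin 1000000); offset now 16 = byte 2 bit 0; 8 bits remain
Read 3: bits[16:20] width=4 -> value=4 (bin 0100); offset now 20 = byte 2 bit 4; 4 bits remain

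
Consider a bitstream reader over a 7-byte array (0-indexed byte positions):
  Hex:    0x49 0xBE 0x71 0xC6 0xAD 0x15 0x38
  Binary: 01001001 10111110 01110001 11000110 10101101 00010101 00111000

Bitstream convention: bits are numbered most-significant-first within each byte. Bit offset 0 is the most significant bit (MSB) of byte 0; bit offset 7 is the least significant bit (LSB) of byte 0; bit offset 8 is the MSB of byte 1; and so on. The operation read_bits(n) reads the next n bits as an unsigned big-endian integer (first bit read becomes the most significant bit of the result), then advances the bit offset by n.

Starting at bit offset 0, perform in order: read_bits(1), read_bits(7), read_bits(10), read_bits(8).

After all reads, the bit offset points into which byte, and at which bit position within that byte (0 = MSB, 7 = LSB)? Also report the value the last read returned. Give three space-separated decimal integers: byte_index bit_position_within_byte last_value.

Read 1: bits[0:1] width=1 -> value=0 (bin 0); offset now 1 = byte 0 bit 1; 55 bits remain
Read 2: bits[1:8] width=7 -> value=73 (bin 1001001); offset now 8 = byte 1 bit 0; 48 bits remain
Read 3: bits[8:18] width=10 -> value=761 (bin 1011111001); offset now 18 = byte 2 bit 2; 38 bits remain
Read 4: bits[18:26] width=8 -> value=199 (bin 11000111); offset now 26 = byte 3 bit 2; 30 bits remain

Answer: 3 2 199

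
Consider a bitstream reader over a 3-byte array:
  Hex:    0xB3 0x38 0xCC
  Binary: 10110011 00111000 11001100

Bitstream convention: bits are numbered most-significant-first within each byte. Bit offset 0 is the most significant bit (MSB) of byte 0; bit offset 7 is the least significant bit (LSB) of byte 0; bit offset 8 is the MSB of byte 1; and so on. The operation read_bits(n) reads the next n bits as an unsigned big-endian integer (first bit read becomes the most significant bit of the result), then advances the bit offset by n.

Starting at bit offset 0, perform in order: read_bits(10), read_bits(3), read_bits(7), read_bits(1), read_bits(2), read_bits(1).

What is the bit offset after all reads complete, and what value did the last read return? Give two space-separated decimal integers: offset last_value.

Read 1: bits[0:10] width=10 -> value=716 (bin 1011001100); offset now 10 = byte 1 bit 2; 14 bits remain
Read 2: bits[10:13] width=3 -> value=7 (bin 111); offset now 13 = byte 1 bit 5; 11 bits remain
Read 3: bits[13:20] width=7 -> value=12 (bin 0001100); offset now 20 = byte 2 bit 4; 4 bits remain
Read 4: bits[20:21] width=1 -> value=1 (bin 1); offset now 21 = byte 2 bit 5; 3 bits remain
Read 5: bits[21:23] width=2 -> value=2 (bin 10); offset now 23 = byte 2 bit 7; 1 bits remain
Read 6: bits[23:24] width=1 -> value=0 (bin 0); offset now 24 = byte 3 bit 0; 0 bits remain

Answer: 24 0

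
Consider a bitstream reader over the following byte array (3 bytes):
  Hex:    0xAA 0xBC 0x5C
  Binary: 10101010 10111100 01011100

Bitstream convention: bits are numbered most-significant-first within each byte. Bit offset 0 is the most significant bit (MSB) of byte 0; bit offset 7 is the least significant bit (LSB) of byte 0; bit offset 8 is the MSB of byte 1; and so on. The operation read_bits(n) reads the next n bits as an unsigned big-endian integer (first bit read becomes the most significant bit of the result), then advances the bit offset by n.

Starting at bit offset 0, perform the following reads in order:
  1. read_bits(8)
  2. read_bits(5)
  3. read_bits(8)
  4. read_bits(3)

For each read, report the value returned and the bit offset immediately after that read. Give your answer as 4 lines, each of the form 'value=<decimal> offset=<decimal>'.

Read 1: bits[0:8] width=8 -> value=170 (bin 10101010); offset now 8 = byte 1 bit 0; 16 bits remain
Read 2: bits[8:13] width=5 -> value=23 (bin 10111); offset now 13 = byte 1 bit 5; 11 bits remain
Read 3: bits[13:21] width=8 -> value=139 (bin 10001011); offset now 21 = byte 2 bit 5; 3 bits remain
Read 4: bits[21:24] width=3 -> value=4 (bin 100); offset now 24 = byte 3 bit 0; 0 bits remain

Answer: value=170 offset=8
value=23 offset=13
value=139 offset=21
value=4 offset=24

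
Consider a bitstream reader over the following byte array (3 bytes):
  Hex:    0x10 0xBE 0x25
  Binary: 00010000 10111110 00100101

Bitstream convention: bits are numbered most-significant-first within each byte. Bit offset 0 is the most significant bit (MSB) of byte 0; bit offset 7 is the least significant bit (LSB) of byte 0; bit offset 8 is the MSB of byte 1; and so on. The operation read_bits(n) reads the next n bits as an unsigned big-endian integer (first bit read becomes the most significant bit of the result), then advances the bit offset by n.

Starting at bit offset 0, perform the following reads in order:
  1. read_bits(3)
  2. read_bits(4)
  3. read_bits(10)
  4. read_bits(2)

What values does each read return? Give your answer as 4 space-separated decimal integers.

Read 1: bits[0:3] width=3 -> value=0 (bin 000); offset now 3 = byte 0 bit 3; 21 bits remain
Read 2: bits[3:7] width=4 -> value=8 (bin 1000); offset now 7 = byte 0 bit 7; 17 bits remain
Read 3: bits[7:17] width=10 -> value=380 (bin 0101111100); offset now 17 = byte 2 bit 1; 7 bits remain
Read 4: bits[17:19] width=2 -> value=1 (bin 01); offset now 19 = byte 2 bit 3; 5 bits remain

Answer: 0 8 380 1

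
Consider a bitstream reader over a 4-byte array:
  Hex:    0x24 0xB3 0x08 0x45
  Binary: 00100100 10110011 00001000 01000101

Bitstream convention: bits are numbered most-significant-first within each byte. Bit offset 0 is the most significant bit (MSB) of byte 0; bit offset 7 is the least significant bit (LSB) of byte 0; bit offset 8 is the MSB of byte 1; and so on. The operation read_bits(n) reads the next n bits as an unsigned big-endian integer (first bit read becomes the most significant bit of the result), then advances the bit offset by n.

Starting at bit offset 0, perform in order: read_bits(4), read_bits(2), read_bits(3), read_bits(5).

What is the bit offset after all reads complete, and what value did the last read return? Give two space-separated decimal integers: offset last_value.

Answer: 14 12

Derivation:
Read 1: bits[0:4] width=4 -> value=2 (bin 0010); offset now 4 = byte 0 bit 4; 28 bits remain
Read 2: bits[4:6] width=2 -> value=1 (bin 01); offset now 6 = byte 0 bit 6; 26 bits remain
Read 3: bits[6:9] width=3 -> value=1 (bin 001); offset now 9 = byte 1 bit 1; 23 bits remain
Read 4: bits[9:14] width=5 -> value=12 (bin 01100); offset now 14 = byte 1 bit 6; 18 bits remain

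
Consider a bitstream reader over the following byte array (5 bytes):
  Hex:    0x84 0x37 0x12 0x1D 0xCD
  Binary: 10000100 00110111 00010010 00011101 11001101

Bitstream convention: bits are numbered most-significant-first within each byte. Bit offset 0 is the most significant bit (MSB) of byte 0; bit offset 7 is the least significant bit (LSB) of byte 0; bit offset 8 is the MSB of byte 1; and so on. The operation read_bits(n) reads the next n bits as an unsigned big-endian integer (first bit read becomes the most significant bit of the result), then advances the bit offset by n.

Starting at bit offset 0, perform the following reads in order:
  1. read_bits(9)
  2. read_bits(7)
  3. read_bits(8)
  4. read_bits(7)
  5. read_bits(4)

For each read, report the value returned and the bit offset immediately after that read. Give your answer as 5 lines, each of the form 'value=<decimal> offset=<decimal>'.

Read 1: bits[0:9] width=9 -> value=264 (bin 100001000); offset now 9 = byte 1 bit 1; 31 bits remain
Read 2: bits[9:16] width=7 -> value=55 (bin 0110111); offset now 16 = byte 2 bit 0; 24 bits remain
Read 3: bits[16:24] width=8 -> value=18 (bin 00010010); offset now 24 = byte 3 bit 0; 16 bits remain
Read 4: bits[24:31] width=7 -> value=14 (bin 0001110); offset now 31 = byte 3 bit 7; 9 bits remain
Read 5: bits[31:35] width=4 -> value=14 (bin 1110); offset now 35 = byte 4 bit 3; 5 bits remain

Answer: value=264 offset=9
value=55 offset=16
value=18 offset=24
value=14 offset=31
value=14 offset=35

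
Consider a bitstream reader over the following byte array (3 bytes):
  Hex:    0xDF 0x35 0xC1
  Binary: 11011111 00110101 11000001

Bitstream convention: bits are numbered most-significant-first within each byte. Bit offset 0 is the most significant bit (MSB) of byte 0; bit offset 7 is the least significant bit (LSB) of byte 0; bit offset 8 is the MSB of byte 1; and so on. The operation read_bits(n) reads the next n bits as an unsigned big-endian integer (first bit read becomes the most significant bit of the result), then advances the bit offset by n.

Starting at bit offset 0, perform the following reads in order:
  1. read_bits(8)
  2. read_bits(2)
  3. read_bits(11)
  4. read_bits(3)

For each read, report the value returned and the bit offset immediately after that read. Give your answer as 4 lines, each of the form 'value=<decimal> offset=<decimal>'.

Read 1: bits[0:8] width=8 -> value=223 (bin 11011111); offset now 8 = byte 1 bit 0; 16 bits remain
Read 2: bits[8:10] width=2 -> value=0 (bin 00); offset now 10 = byte 1 bit 2; 14 bits remain
Read 3: bits[10:21] width=11 -> value=1720 (bin 11010111000); offset now 21 = byte 2 bit 5; 3 bits remain
Read 4: bits[21:24] width=3 -> value=1 (bin 001); offset now 24 = byte 3 bit 0; 0 bits remain

Answer: value=223 offset=8
value=0 offset=10
value=1720 offset=21
value=1 offset=24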